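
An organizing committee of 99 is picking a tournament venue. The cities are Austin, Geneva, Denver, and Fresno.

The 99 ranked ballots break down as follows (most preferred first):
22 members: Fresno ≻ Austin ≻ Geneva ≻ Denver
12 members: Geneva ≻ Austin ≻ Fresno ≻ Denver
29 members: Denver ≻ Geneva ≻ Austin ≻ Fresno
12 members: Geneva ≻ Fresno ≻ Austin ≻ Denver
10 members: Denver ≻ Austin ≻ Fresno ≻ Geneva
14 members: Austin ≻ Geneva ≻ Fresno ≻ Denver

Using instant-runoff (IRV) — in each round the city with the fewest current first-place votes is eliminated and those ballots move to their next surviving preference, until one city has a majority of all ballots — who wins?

Geneva

Round 1: Austin 14, Geneva 24, Denver 39, Fresno 22. Austin eliminated.
Round 2: Geneva 38, Denver 39, Fresno 22. Fresno eliminated.
Round 3: Geneva 60, Denver 39. Geneva has a majority (≥50).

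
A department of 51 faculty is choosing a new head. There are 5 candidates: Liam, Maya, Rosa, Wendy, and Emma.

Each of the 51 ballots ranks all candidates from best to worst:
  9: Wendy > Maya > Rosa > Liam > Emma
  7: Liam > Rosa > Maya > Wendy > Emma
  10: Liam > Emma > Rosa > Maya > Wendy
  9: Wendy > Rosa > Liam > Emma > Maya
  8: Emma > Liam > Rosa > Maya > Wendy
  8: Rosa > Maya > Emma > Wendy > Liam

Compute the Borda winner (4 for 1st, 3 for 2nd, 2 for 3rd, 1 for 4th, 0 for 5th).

Rosa

Liam: 9×1 + 7×4 + 10×4 + 9×2 + 8×3 + 8×0 = 119
Maya: 9×3 + 7×2 + 10×1 + 9×0 + 8×1 + 8×3 = 83
Rosa: 9×2 + 7×3 + 10×2 + 9×3 + 8×2 + 8×4 = 134
Wendy: 9×4 + 7×1 + 10×0 + 9×4 + 8×0 + 8×1 = 87
Emma: 9×0 + 7×0 + 10×3 + 9×1 + 8×4 + 8×2 = 87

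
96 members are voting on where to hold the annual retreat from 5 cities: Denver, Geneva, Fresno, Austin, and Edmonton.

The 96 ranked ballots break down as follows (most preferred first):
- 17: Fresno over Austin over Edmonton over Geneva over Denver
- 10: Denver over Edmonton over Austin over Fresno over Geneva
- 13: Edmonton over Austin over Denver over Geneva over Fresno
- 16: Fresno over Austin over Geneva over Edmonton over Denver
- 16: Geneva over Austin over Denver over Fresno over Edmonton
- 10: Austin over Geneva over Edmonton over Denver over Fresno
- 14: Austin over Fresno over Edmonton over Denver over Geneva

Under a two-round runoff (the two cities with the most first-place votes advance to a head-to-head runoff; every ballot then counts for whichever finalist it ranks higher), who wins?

Round 1 first-place votes: Denver 10, Geneva 16, Fresno 33, Austin 24, Edmonton 13. Fresno and Austin advance.
Runoff: Fresno is ranked above Austin on 33 ballots, Austin above Fresno on 63.

Austin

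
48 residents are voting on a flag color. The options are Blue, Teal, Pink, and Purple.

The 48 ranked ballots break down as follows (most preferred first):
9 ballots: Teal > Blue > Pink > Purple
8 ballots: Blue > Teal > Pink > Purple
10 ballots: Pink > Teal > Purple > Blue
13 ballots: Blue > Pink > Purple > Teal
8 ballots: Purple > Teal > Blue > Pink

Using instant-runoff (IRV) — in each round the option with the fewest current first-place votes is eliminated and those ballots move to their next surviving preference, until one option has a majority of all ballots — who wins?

Round 1: Blue 21, Teal 9, Pink 10, Purple 8. Purple eliminated.
Round 2: Blue 21, Teal 17, Pink 10. Pink eliminated.
Round 3: Blue 21, Teal 27. Teal has a majority (≥25).

Teal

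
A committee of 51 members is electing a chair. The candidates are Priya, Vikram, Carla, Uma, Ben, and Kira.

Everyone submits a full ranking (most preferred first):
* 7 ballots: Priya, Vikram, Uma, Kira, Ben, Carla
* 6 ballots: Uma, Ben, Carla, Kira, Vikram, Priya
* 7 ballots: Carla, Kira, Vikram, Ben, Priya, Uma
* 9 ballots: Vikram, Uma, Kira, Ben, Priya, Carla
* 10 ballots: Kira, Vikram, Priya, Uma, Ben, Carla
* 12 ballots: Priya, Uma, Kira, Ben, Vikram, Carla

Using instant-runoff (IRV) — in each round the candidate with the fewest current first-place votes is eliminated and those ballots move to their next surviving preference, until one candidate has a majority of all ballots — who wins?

Round 1: Priya 19, Vikram 9, Carla 7, Uma 6, Ben 0, Kira 10. Ben eliminated.
Round 2: Priya 19, Vikram 9, Carla 7, Uma 6, Kira 10. Uma eliminated.
Round 3: Priya 19, Vikram 9, Carla 13, Kira 10. Vikram eliminated.
Round 4: Priya 19, Carla 13, Kira 19. Carla eliminated.
Round 5: Priya 19, Kira 32. Kira has a majority (≥26).

Kira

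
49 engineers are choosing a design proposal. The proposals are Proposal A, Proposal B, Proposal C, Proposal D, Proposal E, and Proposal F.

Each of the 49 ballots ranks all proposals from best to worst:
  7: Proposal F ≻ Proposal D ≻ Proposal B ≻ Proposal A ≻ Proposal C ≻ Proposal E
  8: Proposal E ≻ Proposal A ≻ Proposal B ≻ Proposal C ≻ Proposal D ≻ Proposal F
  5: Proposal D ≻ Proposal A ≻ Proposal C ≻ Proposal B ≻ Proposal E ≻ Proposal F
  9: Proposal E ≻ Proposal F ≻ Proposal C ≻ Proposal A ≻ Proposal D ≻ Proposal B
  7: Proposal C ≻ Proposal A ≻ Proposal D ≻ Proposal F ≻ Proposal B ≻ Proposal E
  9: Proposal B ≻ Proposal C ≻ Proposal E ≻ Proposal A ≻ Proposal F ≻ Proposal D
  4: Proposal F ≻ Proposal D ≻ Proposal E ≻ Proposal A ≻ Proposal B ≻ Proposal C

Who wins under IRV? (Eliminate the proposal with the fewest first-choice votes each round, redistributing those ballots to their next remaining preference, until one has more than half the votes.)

Round 1: Proposal A 0, Proposal B 9, Proposal C 7, Proposal D 5, Proposal E 17, Proposal F 11. Proposal A eliminated.
Round 2: Proposal B 9, Proposal C 7, Proposal D 5, Proposal E 17, Proposal F 11. Proposal D eliminated.
Round 3: Proposal B 9, Proposal C 12, Proposal E 17, Proposal F 11. Proposal B eliminated.
Round 4: Proposal C 21, Proposal E 17, Proposal F 11. Proposal F eliminated.
Round 5: Proposal C 28, Proposal E 21. Proposal C has a majority (≥25).

Proposal C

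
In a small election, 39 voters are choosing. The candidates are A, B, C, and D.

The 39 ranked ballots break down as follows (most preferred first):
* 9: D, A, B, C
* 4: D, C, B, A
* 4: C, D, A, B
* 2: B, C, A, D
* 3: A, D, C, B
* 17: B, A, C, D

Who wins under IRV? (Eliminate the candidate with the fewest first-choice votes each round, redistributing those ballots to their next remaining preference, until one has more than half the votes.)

D

Round 1: A 3, B 19, C 4, D 13. A eliminated.
Round 2: B 19, C 4, D 16. C eliminated.
Round 3: B 19, D 20. D has a majority (≥20).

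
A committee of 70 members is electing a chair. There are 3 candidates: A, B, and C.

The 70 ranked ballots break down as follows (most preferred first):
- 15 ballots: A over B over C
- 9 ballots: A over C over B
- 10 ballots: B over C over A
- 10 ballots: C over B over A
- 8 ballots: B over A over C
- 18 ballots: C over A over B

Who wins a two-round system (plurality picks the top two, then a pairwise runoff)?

C

Round 1 first-place votes: A 24, B 18, C 28. C and A advance.
Runoff: C is ranked above A on 38 ballots, A above C on 32.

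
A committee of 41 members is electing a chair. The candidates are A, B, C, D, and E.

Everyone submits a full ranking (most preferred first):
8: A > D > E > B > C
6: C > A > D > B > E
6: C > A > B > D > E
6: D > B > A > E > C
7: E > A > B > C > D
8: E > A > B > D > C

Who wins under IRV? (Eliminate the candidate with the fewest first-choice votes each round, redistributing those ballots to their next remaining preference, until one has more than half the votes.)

Round 1: A 8, B 0, C 12, D 6, E 15. B eliminated.
Round 2: A 8, C 12, D 6, E 15. D eliminated.
Round 3: A 14, C 12, E 15. C eliminated.
Round 4: A 26, E 15. A has a majority (≥21).

A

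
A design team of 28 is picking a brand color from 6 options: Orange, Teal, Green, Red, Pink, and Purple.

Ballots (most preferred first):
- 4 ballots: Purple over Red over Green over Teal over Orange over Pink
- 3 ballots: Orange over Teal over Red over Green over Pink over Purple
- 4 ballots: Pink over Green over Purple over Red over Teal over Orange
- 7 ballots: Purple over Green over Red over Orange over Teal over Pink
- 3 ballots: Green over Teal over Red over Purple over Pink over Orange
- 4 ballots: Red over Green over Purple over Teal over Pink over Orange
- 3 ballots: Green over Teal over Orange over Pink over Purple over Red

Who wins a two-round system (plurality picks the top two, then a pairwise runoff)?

Green

Round 1 first-place votes: Orange 3, Teal 0, Green 6, Red 4, Pink 4, Purple 11. Purple and Green advance.
Runoff: Purple is ranked above Green on 11 ballots, Green above Purple on 17.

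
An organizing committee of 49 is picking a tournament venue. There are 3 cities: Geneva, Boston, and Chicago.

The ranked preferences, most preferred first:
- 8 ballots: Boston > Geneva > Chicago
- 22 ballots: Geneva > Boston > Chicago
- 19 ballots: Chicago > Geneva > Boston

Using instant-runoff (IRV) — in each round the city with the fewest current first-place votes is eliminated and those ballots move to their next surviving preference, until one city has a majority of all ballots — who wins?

Round 1: Geneva 22, Boston 8, Chicago 19. Boston eliminated.
Round 2: Geneva 30, Chicago 19. Geneva has a majority (≥25).

Geneva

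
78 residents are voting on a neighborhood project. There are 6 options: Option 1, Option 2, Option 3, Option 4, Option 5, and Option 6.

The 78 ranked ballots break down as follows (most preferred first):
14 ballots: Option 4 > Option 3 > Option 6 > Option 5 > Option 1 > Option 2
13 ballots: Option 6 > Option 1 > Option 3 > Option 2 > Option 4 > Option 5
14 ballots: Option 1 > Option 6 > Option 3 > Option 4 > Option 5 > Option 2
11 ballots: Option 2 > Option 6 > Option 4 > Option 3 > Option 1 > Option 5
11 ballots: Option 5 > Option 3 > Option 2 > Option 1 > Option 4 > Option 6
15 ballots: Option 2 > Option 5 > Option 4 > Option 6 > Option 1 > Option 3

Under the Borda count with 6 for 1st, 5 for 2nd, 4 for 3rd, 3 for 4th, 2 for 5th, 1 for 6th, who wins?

Option 1: 14×2 + 13×5 + 14×6 + 11×2 + 11×3 + 15×2 = 262
Option 2: 14×1 + 13×3 + 14×1 + 11×6 + 11×4 + 15×6 = 267
Option 3: 14×5 + 13×4 + 14×4 + 11×3 + 11×5 + 15×1 = 281
Option 4: 14×6 + 13×2 + 14×3 + 11×4 + 11×2 + 15×4 = 278
Option 5: 14×3 + 13×1 + 14×2 + 11×1 + 11×6 + 15×5 = 235
Option 6: 14×4 + 13×6 + 14×5 + 11×5 + 11×1 + 15×3 = 315

Option 6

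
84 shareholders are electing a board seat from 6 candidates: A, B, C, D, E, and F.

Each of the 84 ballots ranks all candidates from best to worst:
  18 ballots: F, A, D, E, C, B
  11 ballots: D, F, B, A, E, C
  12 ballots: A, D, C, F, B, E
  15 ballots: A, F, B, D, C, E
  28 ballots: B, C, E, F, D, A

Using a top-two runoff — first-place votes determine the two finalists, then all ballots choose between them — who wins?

A

Round 1 first-place votes: A 27, B 28, C 0, D 11, E 0, F 18. B and A advance.
Runoff: B is ranked above A on 39 ballots, A above B on 45.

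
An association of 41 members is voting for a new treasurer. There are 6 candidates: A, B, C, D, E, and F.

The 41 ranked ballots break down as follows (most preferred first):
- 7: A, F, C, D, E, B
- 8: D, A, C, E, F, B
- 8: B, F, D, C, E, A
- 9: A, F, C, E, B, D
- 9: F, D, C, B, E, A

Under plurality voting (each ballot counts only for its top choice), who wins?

First-place votes: A 16, B 8, C 0, D 8, E 0, F 9.

A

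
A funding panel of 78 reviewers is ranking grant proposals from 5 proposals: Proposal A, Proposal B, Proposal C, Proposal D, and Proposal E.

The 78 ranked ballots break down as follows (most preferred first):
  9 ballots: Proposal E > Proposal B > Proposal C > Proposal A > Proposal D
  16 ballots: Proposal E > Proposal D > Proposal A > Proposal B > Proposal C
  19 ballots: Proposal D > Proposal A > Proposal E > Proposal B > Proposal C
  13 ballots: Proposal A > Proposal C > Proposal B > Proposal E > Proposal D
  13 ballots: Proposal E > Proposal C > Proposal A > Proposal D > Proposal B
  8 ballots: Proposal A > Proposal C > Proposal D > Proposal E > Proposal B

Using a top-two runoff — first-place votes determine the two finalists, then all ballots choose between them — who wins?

Proposal A

Round 1 first-place votes: Proposal A 21, Proposal B 0, Proposal C 0, Proposal D 19, Proposal E 38. Proposal E and Proposal A advance.
Runoff: Proposal E is ranked above Proposal A on 38 ballots, Proposal A above Proposal E on 40.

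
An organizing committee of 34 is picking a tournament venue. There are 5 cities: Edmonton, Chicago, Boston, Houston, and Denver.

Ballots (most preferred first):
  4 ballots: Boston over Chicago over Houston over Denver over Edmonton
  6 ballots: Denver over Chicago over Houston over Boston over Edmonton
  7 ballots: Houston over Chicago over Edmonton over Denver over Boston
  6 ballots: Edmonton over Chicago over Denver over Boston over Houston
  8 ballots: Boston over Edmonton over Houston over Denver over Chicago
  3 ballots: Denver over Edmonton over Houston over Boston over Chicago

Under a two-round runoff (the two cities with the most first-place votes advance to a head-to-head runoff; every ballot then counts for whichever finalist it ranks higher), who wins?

Round 1 first-place votes: Edmonton 6, Chicago 0, Boston 12, Houston 7, Denver 9. Boston and Denver advance.
Runoff: Boston is ranked above Denver on 12 ballots, Denver above Boston on 22.

Denver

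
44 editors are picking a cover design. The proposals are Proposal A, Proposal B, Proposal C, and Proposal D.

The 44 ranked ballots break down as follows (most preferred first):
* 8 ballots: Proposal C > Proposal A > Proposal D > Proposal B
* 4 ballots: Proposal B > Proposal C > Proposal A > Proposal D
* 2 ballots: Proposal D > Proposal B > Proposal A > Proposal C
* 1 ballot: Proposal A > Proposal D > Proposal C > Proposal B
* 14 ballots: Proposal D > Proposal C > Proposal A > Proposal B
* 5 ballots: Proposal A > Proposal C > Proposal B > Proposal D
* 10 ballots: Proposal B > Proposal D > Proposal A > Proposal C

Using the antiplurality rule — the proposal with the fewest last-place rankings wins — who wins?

Last-place votes: Proposal A 0, Proposal B 23, Proposal C 12, Proposal D 9.

Proposal A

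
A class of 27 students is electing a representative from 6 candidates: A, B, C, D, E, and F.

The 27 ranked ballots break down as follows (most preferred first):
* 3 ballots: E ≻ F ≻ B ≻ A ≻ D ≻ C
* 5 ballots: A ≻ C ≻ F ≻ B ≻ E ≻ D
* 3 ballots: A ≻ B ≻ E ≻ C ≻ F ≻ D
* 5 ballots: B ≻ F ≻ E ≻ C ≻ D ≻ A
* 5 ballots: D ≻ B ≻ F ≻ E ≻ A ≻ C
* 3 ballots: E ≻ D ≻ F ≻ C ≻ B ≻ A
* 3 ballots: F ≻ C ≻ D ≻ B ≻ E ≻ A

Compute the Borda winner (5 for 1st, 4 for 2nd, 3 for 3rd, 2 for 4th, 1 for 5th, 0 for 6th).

F

A: 3×2 + 5×5 + 3×5 + 5×0 + 5×1 + 3×0 + 3×0 = 51
B: 3×3 + 5×2 + 3×4 + 5×5 + 5×4 + 3×1 + 3×2 = 85
C: 3×0 + 5×4 + 3×2 + 5×2 + 5×0 + 3×2 + 3×4 = 54
D: 3×1 + 5×0 + 3×0 + 5×1 + 5×5 + 3×4 + 3×3 = 54
E: 3×5 + 5×1 + 3×3 + 5×3 + 5×2 + 3×5 + 3×1 = 72
F: 3×4 + 5×3 + 3×1 + 5×4 + 5×3 + 3×3 + 3×5 = 89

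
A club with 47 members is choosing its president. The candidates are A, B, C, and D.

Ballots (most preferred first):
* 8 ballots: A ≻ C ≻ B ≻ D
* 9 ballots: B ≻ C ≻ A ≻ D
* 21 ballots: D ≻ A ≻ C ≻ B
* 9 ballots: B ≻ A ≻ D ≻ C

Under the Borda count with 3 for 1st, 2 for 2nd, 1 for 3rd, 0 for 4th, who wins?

A: 8×3 + 9×1 + 21×2 + 9×2 = 93
B: 8×1 + 9×3 + 21×0 + 9×3 = 62
C: 8×2 + 9×2 + 21×1 + 9×0 = 55
D: 8×0 + 9×0 + 21×3 + 9×1 = 72

A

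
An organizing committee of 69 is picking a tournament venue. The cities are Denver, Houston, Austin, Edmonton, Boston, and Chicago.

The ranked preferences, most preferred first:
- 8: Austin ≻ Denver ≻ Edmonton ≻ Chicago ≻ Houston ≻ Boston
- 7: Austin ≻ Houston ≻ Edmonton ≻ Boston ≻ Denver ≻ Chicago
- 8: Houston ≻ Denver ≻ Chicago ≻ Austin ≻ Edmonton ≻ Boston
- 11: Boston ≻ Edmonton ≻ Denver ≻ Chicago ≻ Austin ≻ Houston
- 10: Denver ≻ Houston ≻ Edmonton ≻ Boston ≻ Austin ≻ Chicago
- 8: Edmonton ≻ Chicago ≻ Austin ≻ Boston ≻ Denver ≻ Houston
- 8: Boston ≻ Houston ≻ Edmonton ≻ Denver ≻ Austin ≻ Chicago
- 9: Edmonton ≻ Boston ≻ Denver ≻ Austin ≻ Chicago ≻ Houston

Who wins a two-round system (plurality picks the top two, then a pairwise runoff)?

Edmonton

Round 1 first-place votes: Denver 10, Houston 8, Austin 15, Edmonton 17, Boston 19, Chicago 0. Boston and Edmonton advance.
Runoff: Boston is ranked above Edmonton on 19 ballots, Edmonton above Boston on 50.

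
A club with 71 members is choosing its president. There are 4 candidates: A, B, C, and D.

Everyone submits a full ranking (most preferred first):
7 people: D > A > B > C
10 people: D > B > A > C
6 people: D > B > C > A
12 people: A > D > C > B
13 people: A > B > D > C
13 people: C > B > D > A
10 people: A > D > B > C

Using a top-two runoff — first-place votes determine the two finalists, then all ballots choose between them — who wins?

Round 1 first-place votes: A 35, B 0, C 13, D 23. A and D advance.
Runoff: A is ranked above D on 35 ballots, D above A on 36.

D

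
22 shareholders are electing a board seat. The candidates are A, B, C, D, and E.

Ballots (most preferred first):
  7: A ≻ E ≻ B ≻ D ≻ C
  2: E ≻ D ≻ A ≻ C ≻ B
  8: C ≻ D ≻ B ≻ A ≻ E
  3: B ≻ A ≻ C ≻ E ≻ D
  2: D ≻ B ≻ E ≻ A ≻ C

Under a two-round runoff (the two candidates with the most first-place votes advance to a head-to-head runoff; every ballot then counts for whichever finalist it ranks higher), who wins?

Round 1 first-place votes: A 7, B 3, C 8, D 2, E 2. C and A advance.
Runoff: C is ranked above A on 8 ballots, A above C on 14.

A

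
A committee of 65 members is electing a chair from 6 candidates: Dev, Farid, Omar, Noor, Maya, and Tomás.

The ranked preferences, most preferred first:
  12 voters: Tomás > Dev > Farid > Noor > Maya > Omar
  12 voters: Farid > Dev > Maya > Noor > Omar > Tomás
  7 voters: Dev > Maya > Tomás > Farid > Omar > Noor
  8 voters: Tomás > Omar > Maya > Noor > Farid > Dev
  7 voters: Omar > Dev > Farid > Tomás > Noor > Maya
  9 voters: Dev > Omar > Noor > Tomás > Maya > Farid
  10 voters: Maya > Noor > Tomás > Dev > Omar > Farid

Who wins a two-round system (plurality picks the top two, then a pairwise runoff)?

Dev

Round 1 first-place votes: Dev 16, Farid 12, Omar 7, Noor 0, Maya 10, Tomás 20. Tomás and Dev advance.
Runoff: Tomás is ranked above Dev on 30 ballots, Dev above Tomás on 35.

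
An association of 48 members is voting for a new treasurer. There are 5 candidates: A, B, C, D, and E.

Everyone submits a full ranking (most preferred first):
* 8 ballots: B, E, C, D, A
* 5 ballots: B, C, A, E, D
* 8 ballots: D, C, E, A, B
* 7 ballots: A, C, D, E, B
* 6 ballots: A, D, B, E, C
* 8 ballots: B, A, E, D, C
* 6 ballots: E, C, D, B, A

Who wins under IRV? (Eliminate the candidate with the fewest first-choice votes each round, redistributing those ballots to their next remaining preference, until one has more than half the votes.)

D

Round 1: A 13, B 21, C 0, D 8, E 6. C eliminated.
Round 2: A 13, B 21, D 8, E 6. E eliminated.
Round 3: A 13, B 21, D 14. A eliminated.
Round 4: B 21, D 27. D has a majority (≥25).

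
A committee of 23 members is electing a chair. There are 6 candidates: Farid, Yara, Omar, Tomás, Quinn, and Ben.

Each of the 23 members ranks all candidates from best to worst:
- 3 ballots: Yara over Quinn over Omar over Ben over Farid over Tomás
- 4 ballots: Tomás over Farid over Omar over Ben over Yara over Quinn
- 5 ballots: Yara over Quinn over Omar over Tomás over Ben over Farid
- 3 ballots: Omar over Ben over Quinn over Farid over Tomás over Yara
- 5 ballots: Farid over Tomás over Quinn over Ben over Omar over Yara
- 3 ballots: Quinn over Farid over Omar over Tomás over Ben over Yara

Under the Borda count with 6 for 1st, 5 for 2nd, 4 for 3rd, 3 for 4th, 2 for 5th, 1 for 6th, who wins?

Quinn

Farid: 3×2 + 4×5 + 5×1 + 3×3 + 5×6 + 3×5 = 85
Yara: 3×6 + 4×2 + 5×6 + 3×1 + 5×1 + 3×1 = 67
Omar: 3×4 + 4×4 + 5×4 + 3×6 + 5×2 + 3×4 = 88
Tomás: 3×1 + 4×6 + 5×3 + 3×2 + 5×5 + 3×3 = 82
Quinn: 3×5 + 4×1 + 5×5 + 3×4 + 5×4 + 3×6 = 94
Ben: 3×3 + 4×3 + 5×2 + 3×5 + 5×3 + 3×2 = 67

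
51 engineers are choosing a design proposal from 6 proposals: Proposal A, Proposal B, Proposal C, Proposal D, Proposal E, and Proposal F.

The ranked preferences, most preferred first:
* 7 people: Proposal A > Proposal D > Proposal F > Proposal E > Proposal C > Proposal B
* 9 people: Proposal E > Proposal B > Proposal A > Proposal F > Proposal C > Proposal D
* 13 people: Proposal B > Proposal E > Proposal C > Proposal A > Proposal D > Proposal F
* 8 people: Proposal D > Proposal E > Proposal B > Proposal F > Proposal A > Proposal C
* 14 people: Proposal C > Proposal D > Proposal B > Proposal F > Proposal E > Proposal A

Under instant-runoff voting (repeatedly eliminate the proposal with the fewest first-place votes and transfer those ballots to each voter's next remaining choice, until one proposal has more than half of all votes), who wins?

Round 1: Proposal A 7, Proposal B 13, Proposal C 14, Proposal D 8, Proposal E 9, Proposal F 0. Proposal F eliminated.
Round 2: Proposal A 7, Proposal B 13, Proposal C 14, Proposal D 8, Proposal E 9. Proposal A eliminated.
Round 3: Proposal B 13, Proposal C 14, Proposal D 15, Proposal E 9. Proposal E eliminated.
Round 4: Proposal B 22, Proposal C 14, Proposal D 15. Proposal C eliminated.
Round 5: Proposal B 22, Proposal D 29. Proposal D has a majority (≥26).

Proposal D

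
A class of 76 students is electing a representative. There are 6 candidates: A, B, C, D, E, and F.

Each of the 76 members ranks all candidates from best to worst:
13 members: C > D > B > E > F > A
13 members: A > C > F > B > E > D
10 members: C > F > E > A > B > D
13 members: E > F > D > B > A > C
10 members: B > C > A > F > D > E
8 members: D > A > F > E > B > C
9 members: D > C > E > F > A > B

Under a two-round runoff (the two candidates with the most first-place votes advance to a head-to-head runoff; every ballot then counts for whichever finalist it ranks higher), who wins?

C

Round 1 first-place votes: A 13, B 10, C 23, D 17, E 13, F 0. C and D advance.
Runoff: C is ranked above D on 46 ballots, D above C on 30.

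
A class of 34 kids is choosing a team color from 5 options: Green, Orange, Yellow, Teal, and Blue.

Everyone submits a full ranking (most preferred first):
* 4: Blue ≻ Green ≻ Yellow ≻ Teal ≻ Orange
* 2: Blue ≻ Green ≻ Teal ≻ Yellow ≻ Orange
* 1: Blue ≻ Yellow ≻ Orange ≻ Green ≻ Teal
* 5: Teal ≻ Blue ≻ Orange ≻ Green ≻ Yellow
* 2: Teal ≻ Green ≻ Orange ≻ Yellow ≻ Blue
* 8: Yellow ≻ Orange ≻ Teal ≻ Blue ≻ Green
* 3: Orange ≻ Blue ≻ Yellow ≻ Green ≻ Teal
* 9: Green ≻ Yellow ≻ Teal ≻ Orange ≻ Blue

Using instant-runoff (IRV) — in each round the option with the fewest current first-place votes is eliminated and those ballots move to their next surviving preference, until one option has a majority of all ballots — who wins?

Round 1: Green 9, Orange 3, Yellow 8, Teal 7, Blue 7. Orange eliminated.
Round 2: Green 9, Yellow 8, Teal 7, Blue 10. Teal eliminated.
Round 3: Green 11, Yellow 8, Blue 15. Yellow eliminated.
Round 4: Green 11, Blue 23. Blue has a majority (≥18).

Blue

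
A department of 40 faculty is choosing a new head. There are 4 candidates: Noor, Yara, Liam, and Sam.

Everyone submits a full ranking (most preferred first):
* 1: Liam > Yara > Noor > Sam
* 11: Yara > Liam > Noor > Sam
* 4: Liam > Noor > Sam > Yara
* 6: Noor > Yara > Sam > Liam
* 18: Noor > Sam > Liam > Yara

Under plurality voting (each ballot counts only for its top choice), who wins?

Noor

First-place votes: Noor 24, Yara 11, Liam 5, Sam 0.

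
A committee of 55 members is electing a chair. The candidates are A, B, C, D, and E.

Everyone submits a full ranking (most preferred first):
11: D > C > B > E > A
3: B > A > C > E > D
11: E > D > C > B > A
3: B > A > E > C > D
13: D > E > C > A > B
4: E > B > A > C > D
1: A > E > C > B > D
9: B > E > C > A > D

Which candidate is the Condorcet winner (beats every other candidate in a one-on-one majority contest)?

E vs A: 48–7
E vs B: 29–26
E vs C: 41–14
E vs D: 31–24
E beats every other candidate.

E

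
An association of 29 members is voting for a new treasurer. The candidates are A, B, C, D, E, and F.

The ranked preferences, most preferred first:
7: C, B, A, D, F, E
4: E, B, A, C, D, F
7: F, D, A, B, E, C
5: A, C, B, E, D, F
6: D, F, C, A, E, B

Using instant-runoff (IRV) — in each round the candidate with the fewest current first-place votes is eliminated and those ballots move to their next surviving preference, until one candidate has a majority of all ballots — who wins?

Round 1: A 5, B 0, C 7, D 6, E 4, F 7. B eliminated.
Round 2: A 5, C 7, D 6, E 4, F 7. E eliminated.
Round 3: A 9, C 7, D 6, F 7. D eliminated.
Round 4: A 9, C 7, F 13. C eliminated.
Round 5: A 16, F 13. A has a majority (≥15).

A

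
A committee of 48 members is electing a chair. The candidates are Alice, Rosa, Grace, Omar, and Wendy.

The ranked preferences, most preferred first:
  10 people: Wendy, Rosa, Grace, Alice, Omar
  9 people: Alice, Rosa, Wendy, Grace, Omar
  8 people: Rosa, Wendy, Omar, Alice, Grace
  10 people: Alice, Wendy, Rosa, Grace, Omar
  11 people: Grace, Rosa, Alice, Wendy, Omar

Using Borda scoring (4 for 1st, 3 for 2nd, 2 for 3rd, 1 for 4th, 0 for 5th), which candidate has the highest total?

Rosa

Alice: 10×1 + 9×4 + 8×1 + 10×4 + 11×2 = 116
Rosa: 10×3 + 9×3 + 8×4 + 10×2 + 11×3 = 142
Grace: 10×2 + 9×1 + 8×0 + 10×1 + 11×4 = 83
Omar: 10×0 + 9×0 + 8×2 + 10×0 + 11×0 = 16
Wendy: 10×4 + 9×2 + 8×3 + 10×3 + 11×1 = 123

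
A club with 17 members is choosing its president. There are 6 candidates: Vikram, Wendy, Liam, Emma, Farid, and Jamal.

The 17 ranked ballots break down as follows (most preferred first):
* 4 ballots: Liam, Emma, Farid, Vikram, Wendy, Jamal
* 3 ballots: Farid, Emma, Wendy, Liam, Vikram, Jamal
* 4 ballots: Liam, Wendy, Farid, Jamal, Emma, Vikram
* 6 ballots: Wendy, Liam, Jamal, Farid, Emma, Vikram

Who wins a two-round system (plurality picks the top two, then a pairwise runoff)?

Wendy

Round 1 first-place votes: Vikram 0, Wendy 6, Liam 8, Emma 0, Farid 3, Jamal 0. Liam and Wendy advance.
Runoff: Liam is ranked above Wendy on 8 ballots, Wendy above Liam on 9.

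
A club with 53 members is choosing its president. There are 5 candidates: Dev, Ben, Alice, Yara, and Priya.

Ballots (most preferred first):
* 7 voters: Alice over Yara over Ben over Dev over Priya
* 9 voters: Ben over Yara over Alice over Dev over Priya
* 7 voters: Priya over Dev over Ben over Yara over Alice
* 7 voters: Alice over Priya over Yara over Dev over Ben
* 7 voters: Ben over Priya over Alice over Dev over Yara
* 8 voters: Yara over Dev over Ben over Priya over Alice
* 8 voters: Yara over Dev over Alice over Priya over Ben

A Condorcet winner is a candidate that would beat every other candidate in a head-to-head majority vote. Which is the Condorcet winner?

Yara vs Dev: 39–14
Yara vs Ben: 30–23
Yara vs Alice: 32–21
Yara vs Priya: 32–21
Yara beats every other candidate.

Yara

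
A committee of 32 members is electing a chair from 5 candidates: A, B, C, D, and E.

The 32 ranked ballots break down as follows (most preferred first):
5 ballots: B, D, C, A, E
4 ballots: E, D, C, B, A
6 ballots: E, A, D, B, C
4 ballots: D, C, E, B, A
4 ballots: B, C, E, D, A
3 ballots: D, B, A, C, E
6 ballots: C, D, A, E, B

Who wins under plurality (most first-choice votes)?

First-place votes: A 0, B 9, C 6, D 7, E 10.

E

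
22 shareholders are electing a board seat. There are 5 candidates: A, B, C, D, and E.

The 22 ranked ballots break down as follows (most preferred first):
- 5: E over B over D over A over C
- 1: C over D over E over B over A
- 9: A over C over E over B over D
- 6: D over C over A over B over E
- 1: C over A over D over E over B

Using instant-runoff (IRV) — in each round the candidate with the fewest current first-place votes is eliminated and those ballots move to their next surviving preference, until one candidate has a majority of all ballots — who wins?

D

Round 1: A 9, B 0, C 2, D 6, E 5. B eliminated.
Round 2: A 9, C 2, D 6, E 5. C eliminated.
Round 3: A 10, D 7, E 5. E eliminated.
Round 4: A 10, D 12. D has a majority (≥12).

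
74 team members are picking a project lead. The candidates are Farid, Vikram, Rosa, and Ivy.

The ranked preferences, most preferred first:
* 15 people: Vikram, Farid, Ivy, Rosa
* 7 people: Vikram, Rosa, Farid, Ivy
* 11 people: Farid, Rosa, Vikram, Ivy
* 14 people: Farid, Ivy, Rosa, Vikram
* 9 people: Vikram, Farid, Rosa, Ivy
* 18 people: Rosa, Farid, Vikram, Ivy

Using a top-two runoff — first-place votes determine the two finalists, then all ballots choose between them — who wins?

Farid

Round 1 first-place votes: Farid 25, Vikram 31, Rosa 18, Ivy 0. Vikram and Farid advance.
Runoff: Vikram is ranked above Farid on 31 ballots, Farid above Vikram on 43.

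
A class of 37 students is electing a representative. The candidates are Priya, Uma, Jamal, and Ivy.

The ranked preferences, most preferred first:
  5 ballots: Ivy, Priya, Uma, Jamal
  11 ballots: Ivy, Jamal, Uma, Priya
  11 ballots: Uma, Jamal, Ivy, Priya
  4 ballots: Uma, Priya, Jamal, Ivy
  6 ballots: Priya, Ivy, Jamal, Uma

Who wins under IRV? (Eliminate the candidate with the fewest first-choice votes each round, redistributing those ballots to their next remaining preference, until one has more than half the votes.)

Ivy

Round 1: Priya 6, Uma 15, Jamal 0, Ivy 16. Jamal eliminated.
Round 2: Priya 6, Uma 15, Ivy 16. Priya eliminated.
Round 3: Uma 15, Ivy 22. Ivy has a majority (≥19).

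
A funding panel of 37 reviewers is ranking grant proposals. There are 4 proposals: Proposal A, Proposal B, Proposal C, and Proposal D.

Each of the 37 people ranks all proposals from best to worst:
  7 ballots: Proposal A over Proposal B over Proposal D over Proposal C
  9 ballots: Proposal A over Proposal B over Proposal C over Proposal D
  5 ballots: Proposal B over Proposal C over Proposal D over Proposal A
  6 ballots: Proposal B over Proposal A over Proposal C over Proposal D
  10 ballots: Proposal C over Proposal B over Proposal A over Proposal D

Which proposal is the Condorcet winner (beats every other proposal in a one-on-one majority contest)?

Proposal B

Proposal B vs Proposal A: 21–16
Proposal B vs Proposal C: 27–10
Proposal B vs Proposal D: 37–0
Proposal B beats every other proposal.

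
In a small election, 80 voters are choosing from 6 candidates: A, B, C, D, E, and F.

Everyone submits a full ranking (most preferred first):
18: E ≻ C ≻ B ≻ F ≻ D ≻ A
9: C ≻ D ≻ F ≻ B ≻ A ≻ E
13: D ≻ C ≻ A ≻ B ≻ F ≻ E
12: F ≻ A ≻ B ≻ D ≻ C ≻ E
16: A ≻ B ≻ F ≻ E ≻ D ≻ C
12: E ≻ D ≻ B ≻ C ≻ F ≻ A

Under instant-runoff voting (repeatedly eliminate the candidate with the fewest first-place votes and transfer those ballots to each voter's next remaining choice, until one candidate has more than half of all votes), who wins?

Round 1: A 16, B 0, C 9, D 13, E 30, F 12. B eliminated.
Round 2: A 16, C 9, D 13, E 30, F 12. C eliminated.
Round 3: A 16, D 22, E 30, F 12. F eliminated.
Round 4: A 28, D 22, E 30. D eliminated.
Round 5: A 50, E 30. A has a majority (≥41).

A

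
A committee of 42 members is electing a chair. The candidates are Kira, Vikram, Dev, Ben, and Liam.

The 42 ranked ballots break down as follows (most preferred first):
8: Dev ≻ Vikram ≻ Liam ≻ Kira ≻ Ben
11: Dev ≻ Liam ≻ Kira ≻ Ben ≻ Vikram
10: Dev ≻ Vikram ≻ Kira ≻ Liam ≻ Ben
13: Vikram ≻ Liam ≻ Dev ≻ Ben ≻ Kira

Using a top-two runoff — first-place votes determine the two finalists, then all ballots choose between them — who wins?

Dev

Round 1 first-place votes: Kira 0, Vikram 13, Dev 29, Ben 0, Liam 0. Dev and Vikram advance.
Runoff: Dev is ranked above Vikram on 29 ballots, Vikram above Dev on 13.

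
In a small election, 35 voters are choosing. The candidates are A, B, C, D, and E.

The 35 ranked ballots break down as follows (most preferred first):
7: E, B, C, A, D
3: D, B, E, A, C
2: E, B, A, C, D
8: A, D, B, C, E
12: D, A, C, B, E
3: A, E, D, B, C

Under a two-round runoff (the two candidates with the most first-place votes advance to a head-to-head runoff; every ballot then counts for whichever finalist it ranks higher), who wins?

A

Round 1 first-place votes: A 11, B 0, C 0, D 15, E 9. D and A advance.
Runoff: D is ranked above A on 15 ballots, A above D on 20.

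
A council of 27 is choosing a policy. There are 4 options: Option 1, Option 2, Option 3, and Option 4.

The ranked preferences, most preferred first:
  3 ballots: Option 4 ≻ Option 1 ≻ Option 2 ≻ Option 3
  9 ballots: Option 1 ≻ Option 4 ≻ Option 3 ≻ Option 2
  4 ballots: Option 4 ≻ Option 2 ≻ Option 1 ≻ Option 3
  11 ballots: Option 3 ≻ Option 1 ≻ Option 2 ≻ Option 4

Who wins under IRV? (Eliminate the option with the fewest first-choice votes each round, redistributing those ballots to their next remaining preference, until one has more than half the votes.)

Round 1: Option 1 9, Option 2 0, Option 3 11, Option 4 7. Option 2 eliminated.
Round 2: Option 1 9, Option 3 11, Option 4 7. Option 4 eliminated.
Round 3: Option 1 16, Option 3 11. Option 1 has a majority (≥14).

Option 1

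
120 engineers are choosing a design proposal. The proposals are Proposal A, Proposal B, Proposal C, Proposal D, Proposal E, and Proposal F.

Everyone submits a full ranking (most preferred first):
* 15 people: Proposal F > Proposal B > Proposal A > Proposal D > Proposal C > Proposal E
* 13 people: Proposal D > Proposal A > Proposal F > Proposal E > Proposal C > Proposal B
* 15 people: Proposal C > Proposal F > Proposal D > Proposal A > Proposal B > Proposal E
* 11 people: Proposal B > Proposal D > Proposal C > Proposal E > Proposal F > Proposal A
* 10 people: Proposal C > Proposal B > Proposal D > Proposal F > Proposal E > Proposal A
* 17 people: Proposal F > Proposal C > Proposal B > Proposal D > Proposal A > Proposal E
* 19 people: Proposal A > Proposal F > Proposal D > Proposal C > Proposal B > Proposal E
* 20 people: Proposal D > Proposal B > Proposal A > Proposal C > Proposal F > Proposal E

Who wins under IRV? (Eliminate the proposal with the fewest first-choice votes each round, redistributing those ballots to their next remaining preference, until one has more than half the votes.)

Proposal F

Round 1: Proposal A 19, Proposal B 11, Proposal C 25, Proposal D 33, Proposal E 0, Proposal F 32. Proposal E eliminated.
Round 2: Proposal A 19, Proposal B 11, Proposal C 25, Proposal D 33, Proposal F 32. Proposal B eliminated.
Round 3: Proposal A 19, Proposal C 25, Proposal D 44, Proposal F 32. Proposal A eliminated.
Round 4: Proposal C 25, Proposal D 44, Proposal F 51. Proposal C eliminated.
Round 5: Proposal D 54, Proposal F 66. Proposal F has a majority (≥61).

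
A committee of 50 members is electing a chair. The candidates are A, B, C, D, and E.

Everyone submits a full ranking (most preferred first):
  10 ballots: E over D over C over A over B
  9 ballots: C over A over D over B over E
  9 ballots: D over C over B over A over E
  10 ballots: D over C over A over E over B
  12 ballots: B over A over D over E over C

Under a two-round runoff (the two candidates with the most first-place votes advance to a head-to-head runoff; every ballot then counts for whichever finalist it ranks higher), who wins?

Round 1 first-place votes: A 0, B 12, C 9, D 19, E 10. D and B advance.
Runoff: D is ranked above B on 38 ballots, B above D on 12.

D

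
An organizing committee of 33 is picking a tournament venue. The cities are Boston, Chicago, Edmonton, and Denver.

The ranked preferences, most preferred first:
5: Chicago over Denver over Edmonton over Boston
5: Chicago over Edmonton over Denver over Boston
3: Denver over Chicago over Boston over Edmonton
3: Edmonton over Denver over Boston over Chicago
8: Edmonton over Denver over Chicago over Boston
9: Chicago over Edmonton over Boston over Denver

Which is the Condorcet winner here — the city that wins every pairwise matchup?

Chicago

Chicago vs Boston: 30–3
Chicago vs Edmonton: 22–11
Chicago vs Denver: 19–14
Chicago beats every other city.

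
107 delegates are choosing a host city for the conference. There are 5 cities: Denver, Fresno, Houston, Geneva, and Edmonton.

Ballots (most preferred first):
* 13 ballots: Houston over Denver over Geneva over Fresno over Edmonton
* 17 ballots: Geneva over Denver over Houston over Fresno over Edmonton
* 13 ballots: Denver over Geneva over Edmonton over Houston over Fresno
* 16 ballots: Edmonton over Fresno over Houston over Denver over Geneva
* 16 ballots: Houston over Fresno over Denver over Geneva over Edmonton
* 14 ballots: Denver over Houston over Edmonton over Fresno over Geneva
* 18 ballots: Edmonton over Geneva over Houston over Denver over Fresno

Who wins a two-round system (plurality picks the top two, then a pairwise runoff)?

Houston

Round 1 first-place votes: Denver 27, Fresno 0, Houston 29, Geneva 17, Edmonton 34. Edmonton and Houston advance.
Runoff: Edmonton is ranked above Houston on 47 ballots, Houston above Edmonton on 60.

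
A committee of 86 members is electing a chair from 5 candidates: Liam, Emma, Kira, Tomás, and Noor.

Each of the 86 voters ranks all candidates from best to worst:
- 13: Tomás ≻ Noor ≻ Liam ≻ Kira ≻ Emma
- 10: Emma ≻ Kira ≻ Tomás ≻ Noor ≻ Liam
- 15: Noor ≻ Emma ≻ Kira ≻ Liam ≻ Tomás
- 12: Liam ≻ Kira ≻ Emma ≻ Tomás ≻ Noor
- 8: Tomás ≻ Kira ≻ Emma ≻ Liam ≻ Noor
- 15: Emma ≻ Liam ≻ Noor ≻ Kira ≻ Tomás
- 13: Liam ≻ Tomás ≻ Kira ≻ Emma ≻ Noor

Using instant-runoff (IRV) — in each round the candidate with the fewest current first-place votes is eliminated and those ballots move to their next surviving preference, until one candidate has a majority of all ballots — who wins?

Emma

Round 1: Liam 25, Emma 25, Kira 0, Tomás 21, Noor 15. Kira eliminated.
Round 2: Liam 25, Emma 25, Tomás 21, Noor 15. Noor eliminated.
Round 3: Liam 25, Emma 40, Tomás 21. Tomás eliminated.
Round 4: Liam 38, Emma 48. Emma has a majority (≥44).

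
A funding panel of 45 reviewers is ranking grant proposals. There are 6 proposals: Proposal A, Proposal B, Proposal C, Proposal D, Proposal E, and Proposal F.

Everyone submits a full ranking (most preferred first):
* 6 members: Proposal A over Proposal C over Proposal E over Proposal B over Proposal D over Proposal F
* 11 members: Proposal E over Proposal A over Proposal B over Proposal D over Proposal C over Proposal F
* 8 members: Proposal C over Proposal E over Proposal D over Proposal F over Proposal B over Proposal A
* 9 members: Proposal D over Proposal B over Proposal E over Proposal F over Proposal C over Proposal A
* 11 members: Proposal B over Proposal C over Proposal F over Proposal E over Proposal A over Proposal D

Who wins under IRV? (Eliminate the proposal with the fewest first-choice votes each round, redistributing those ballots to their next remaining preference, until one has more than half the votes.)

Proposal B

Round 1: Proposal A 6, Proposal B 11, Proposal C 8, Proposal D 9, Proposal E 11, Proposal F 0. Proposal F eliminated.
Round 2: Proposal A 6, Proposal B 11, Proposal C 8, Proposal D 9, Proposal E 11. Proposal A eliminated.
Round 3: Proposal B 11, Proposal C 14, Proposal D 9, Proposal E 11. Proposal D eliminated.
Round 4: Proposal B 20, Proposal C 14, Proposal E 11. Proposal E eliminated.
Round 5: Proposal B 31, Proposal C 14. Proposal B has a majority (≥23).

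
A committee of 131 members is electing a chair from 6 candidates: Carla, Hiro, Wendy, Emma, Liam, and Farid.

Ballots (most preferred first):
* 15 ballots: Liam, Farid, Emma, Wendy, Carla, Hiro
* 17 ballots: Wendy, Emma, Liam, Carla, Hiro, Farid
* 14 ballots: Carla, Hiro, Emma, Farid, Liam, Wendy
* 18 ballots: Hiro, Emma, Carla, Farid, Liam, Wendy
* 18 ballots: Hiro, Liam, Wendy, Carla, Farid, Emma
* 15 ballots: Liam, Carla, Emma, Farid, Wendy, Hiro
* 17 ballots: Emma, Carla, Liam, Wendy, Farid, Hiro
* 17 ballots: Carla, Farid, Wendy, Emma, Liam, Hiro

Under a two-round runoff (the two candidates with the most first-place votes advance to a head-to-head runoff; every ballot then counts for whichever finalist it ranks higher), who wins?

Round 1 first-place votes: Carla 31, Hiro 36, Wendy 17, Emma 17, Liam 30, Farid 0. Hiro and Carla advance.
Runoff: Hiro is ranked above Carla on 36 ballots, Carla above Hiro on 95.

Carla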